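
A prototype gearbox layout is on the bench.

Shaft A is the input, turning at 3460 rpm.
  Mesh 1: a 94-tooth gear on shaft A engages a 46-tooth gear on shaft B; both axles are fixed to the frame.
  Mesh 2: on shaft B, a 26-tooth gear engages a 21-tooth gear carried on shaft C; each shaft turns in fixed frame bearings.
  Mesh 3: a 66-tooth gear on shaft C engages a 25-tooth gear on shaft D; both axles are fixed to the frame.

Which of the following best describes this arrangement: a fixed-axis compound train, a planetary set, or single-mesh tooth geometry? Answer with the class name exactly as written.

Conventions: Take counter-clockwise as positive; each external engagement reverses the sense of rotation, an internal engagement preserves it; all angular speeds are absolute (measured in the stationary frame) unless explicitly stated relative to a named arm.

recognized (4 fixed axles, 3 meshes): fixed-axis compound train
classification: fixed-axis compound train

fixed-axis compound train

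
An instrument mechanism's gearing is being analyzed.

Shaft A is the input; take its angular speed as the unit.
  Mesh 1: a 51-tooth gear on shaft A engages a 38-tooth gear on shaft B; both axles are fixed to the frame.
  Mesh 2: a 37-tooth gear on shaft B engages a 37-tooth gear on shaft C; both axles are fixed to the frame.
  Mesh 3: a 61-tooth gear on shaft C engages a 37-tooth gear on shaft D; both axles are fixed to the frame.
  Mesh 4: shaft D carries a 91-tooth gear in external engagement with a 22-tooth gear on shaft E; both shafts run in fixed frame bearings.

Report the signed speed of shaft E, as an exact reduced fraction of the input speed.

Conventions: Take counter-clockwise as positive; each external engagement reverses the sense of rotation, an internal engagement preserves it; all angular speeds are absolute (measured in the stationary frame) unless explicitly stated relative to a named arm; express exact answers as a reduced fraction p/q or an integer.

4-mesh fixed-axis compound train (all bearings frame-fixed)
mesh 1 [51T→38T]: |ω|/ω_in = 1×51/38 = 51/38, sense flips to −
mesh 2 [37T→37T]: |ω|/ω_in = (51/38)×37/37 = 51/38, sense flips to +
mesh 3 [61T→37T]: |ω|/ω_in = (51/38)×61/37 = 3111/1406, sense flips to −
mesh 4 [91T→22T]: |ω|/ω_in = (3111/1406)×91/22 = 283101/30932, sense flips to +
signed output speed (× input speed) = 283101/30932

283101/30932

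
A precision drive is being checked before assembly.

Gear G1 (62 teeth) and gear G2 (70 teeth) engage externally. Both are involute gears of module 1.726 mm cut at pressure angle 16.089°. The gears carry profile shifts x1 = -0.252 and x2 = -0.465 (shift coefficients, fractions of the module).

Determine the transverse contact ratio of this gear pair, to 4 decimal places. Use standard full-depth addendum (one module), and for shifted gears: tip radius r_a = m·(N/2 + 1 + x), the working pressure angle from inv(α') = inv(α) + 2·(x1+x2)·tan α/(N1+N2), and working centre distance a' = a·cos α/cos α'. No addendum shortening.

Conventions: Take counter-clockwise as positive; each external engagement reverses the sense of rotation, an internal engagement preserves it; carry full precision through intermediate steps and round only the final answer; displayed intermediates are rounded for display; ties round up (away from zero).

class = single-mesh tooth geometry [involute pair 62T × 70T, m = 1.726]
base radii: r_b1 = 51.410297, r_b2 = 58.043884
tip radii: r_a1 = 54.797048, r_a2 = 61.333410
inv(α') = inv(16.089°) + 2·(-0.252-0.465)·tan α/(62+70) = 0.00448781  ⇒  α' = 13.52827°
a' = a·cos α / cos α' = 113.9160·cos 16.089°/cos 13.52827° = 112.577691
action lengths: √(r_a1²−r_b1²) = 18.965701, √(r_a2²−r_b2²) = 19.816527
base pitch p_b = π·m·cos α = 5.210007
CR = (18.965701 + 19.816527 − 112.577691·sin 13.52827°)/5.210007 = 2.389149
contact ratio ≈ 2.3891

2.3891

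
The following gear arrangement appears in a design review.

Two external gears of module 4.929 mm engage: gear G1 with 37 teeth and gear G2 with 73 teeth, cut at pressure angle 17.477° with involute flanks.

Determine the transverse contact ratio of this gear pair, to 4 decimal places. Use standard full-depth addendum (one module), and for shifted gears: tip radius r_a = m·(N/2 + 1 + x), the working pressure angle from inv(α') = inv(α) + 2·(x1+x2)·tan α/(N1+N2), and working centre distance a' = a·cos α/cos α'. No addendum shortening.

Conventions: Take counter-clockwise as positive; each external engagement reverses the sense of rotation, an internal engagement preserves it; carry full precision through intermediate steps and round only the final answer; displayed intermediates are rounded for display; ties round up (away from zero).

single-mesh involute tooth geometry (37T engaging 73T at module 4.929)
base radii: r_b1 = 86.977111, r_b2 = 171.603489
tip radii: r_a1 = 96.115500, r_a2 = 184.837500
no profile shift: α' = α, a' = a
action lengths: √(r_a1²−r_b1²) = 40.904419, √(r_a2²−r_b2²) = 68.681467
base pitch p_b = π·m·cos α = 14.770089
CR = (40.904419 + 68.681467 − 271.095000·sin 17.47700°)/14.770089 = 1.907222
contact ratio ≈ 1.9072

1.9072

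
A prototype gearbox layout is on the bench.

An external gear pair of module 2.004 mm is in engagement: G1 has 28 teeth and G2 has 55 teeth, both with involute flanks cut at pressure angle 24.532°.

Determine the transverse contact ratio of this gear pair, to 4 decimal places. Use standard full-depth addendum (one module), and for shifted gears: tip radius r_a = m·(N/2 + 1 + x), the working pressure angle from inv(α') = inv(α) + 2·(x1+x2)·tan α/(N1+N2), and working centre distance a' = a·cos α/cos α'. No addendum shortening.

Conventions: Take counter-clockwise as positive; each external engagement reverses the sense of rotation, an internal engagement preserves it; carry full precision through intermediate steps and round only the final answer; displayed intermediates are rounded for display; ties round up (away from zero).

topology: single-mesh involute geometry — m = 2.004, 28T/55T pair
base radii: r_b1 = 25.523371, r_b2 = 50.135194
tip radii: r_a1 = 30.060000, r_a2 = 57.114000
no profile shift: α' = α, a' = a
action lengths: √(r_a1²−r_b1²) = 15.879582, √(r_a2²−r_b2²) = 27.358204
base pitch p_b = π·m·cos α = 5.727431
CR = (15.879582 + 27.358204 − 83.166000·sin 24.53200°)/5.727431 = 1.520253
contact ratio ≈ 1.5203

1.5203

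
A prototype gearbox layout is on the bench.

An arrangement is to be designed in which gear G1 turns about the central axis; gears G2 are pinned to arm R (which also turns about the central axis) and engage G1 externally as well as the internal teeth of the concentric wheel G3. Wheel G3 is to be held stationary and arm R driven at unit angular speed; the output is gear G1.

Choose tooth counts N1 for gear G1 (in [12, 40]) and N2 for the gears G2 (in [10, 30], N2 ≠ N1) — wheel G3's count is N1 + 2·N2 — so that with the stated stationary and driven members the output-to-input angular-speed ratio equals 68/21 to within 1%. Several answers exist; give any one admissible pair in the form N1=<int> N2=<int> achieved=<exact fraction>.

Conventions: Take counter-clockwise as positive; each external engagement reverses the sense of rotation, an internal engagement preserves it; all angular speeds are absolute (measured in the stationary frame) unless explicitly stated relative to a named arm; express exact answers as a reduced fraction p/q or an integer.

N1=21 N2=13 achieved=68/21

design class (target 68/21): planetary set
Willis with ω_ring = 0: ω_sun/ω_arm = (N1+N3)/N1; set equal to 68/21  ⇒  N3/N1 = 68/21 − 1 = 47/21
N3 = N1 + 2·N2  ⇒  N2/N1 = (N3/N1 − 1)/2 = (47/21 − 1)/2 = 13/21
smallest multiple with N1 ≥ 12 and N2 ≥ 10: k = 1  ⇒  N1 = 1·21 = 21, N2 = 1·13 = 13 (N1 ≤ 40, N2 ≤ 30, N2 ≠ N1 ✓), N3 = 21 + 2·13 = 47
check: (N1+N3)/N1 with N1 = 21, N3 = 47 gives 68/21; |achieved − target| = 0 ≤ 17/525 ✓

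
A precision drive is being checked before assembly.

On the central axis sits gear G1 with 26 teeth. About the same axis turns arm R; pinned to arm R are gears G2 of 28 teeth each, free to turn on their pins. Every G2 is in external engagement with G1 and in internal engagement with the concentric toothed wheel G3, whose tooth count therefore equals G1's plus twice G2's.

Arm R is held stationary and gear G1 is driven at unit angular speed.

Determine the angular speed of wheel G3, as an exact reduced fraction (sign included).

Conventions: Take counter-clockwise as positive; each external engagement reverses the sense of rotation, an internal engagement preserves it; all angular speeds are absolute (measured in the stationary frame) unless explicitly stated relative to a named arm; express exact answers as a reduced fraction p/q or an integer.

topology: planetary set — G1 26T / G2 28T / G3 82T, arm = carrier (Willis)
ring teeth: 26 + 2·28 = 82
26(ω_sun−ω_arm) = −82(ω_ring−ω_arm),  ω_arm = 0, ω_sun = 1
ω_ring = 0 − (26/82)(1−0) = -13/41
exact speed ratio = -13/41

-13/41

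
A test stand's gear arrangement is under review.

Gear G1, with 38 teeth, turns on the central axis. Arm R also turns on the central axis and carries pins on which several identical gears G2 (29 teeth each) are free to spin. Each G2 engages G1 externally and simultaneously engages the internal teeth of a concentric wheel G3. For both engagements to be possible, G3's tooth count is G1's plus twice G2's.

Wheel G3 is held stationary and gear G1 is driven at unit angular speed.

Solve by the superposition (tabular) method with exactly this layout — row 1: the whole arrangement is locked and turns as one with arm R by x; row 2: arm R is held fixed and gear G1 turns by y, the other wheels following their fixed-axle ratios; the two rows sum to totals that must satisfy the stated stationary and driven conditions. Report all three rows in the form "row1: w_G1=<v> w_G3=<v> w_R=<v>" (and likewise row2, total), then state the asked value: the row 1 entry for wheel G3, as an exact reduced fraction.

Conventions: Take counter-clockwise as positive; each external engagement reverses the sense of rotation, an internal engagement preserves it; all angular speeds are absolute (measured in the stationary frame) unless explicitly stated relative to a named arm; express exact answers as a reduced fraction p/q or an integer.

class = planetary set [G3 = 38+2·29 = 96; Willis about the carrier]
row 1: whole set turns with the arm by x
superposition row 2 [arm held]: sun y, ring −(38/96)·y, arm 0
boundary: total ω_ring = x − (38/96)·y = 0 and total ω_sun = x + y = 1  ⇒  y = 48/67, x = 19/67
row 2 ring = −(38/96)·48/67 = -19/67
totals (row 1 + row 2): sun 19/67 + 48/67 = 1, ring 19/67 + (-19/67) = 0, arm 19/67 + 0 = 19/67
asked cell (row1, ring) = 19/67

row1: w_G1=19/67 w_G3=19/67 w_R=19/67
row2: w_G1=48/67 w_G3=-19/67 w_R=0
total: w_G1=1 w_G3=0 w_R=19/67
asked value: 19/67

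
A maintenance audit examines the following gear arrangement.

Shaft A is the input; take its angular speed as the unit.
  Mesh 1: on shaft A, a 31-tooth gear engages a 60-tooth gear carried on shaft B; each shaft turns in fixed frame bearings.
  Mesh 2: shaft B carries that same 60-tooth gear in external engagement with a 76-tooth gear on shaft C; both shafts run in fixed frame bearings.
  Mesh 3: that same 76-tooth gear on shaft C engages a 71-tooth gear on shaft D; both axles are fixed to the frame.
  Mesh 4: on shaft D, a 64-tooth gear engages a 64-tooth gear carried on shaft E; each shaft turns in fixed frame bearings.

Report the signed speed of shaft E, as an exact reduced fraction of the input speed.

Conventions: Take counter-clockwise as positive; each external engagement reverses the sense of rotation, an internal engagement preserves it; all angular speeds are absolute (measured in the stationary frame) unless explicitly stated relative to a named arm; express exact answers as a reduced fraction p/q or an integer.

4-mesh fixed-axis compound train (all bearings frame-fixed)
mesh 1 [31T→60T]: |ω|/ω_in = 1×31/60 = 31/60, sense flips to −
mesh 2 [60T→76T]: |ω|/ω_in = (31/60)×60/76 = 31/76, sense flips to +
mesh 3 [76T→71T]: |ω|/ω_in = (31/76)×76/71 = 31/71, sense flips to −
mesh 4 [64T→64T]: |ω|/ω_in = (31/71)×64/64 = 31/71, sense flips to +
signed output speed (× input speed) = 31/71

31/71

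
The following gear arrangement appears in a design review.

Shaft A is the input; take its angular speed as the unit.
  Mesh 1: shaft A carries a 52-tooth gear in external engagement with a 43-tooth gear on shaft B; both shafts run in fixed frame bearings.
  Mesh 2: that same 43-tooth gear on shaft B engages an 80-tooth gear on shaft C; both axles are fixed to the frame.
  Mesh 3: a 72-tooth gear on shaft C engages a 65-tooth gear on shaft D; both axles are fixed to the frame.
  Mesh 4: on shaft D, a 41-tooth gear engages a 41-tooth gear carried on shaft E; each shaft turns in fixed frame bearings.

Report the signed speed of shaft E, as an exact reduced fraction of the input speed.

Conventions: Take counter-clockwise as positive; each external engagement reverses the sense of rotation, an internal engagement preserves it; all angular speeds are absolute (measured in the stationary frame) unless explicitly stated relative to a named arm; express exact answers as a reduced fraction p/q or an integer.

18/25

4-mesh fixed-axis compound train (all bearings frame-fixed)
mesh 1 [52T→43T]: |ω|/ω_in = 1×52/43 = 52/43, sense flips to −
mesh 2 [43T→80T]: |ω|/ω_in = (52/43)×43/80 = 13/20, sense flips to +
mesh 3 [72T→65T]: |ω|/ω_in = (13/20)×72/65 = 18/25, sense flips to −
mesh 4 [41T→41T]: |ω|/ω_in = (18/25)×41/41 = 18/25, sense flips to +
signed output speed (× input speed) = 18/25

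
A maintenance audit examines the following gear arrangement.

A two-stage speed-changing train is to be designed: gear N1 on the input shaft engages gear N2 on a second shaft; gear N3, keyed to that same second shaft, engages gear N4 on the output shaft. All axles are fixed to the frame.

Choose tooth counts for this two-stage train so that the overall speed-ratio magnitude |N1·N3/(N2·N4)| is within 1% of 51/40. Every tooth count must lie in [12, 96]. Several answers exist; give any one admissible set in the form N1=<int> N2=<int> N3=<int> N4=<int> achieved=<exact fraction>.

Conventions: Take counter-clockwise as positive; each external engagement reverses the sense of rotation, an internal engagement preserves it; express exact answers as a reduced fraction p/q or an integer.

2-stage fixed-axis compound train for ratio 51/40
target = 51/40 in lowest terms: an exact hit needs N1·N3 = k·51 and N2·N4 = k·40 for one integer k, every count in [12, 96]; additionally prefer no 1:1 stage (N1 ≠ N2, N3 ≠ N4)
k = 1…5: no 1:1-free in-range split of k·51 and k·40 into factor pairs; take k = 6
k = 6: N1·N3 = 306 = 17·18, N2·N4 = 240 = 12·20
achieved = 17·18/(12·20) = 51/40; |achieved − target| = 0 ≤ 51/4000 ✓

N1=17 N2=12 N3=18 N4=20 achieved=51/40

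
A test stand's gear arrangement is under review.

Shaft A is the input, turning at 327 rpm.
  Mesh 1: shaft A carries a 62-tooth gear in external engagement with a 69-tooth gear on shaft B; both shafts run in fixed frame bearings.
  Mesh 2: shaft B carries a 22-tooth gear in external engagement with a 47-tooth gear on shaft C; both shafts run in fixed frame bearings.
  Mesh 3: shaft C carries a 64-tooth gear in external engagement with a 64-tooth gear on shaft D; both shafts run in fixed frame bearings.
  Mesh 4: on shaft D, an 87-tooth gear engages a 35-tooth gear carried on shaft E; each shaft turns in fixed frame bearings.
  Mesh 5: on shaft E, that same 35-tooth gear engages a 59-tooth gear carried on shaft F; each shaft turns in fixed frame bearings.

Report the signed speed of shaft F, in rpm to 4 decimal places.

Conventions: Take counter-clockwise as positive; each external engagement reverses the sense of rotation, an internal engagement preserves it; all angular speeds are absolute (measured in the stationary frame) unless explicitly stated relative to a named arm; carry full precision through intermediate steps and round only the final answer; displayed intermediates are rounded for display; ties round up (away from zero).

topology: fixed-axis compound train — 5 meshes, A→F
mesh 1 [62T→69T]: ω = 327.0000×62/69 = 293.8261 rpm, sense flips to −
mesh 2 [22T→47T]: ω = 293.8261×22/47 = 137.5356 rpm, sense flips to +
mesh 3 [64T→64T]: ω = 137.5356×64/64 = 137.5356 rpm, sense flips to −
mesh 4 [87T→35T]: ω = 137.5356×87/35 = 341.8742 rpm, sense flips to +
mesh 5 [35T→59T]: ω = 341.8742×35/59 = 202.8068 rpm, sense flips to −
signed output speed = -202.8068 rpm

-202.8068 rpm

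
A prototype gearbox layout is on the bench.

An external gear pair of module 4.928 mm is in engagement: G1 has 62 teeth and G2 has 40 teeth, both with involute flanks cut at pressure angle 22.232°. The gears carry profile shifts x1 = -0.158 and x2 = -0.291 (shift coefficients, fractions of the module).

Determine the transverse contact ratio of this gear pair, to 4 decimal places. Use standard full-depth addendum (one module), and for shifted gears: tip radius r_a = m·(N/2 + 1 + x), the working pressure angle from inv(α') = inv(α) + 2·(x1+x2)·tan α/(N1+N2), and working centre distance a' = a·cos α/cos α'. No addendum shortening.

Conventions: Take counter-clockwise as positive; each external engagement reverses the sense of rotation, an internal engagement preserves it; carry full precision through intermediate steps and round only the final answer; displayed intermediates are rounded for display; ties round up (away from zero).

recognized (one external pair, fixed centres): single-mesh tooth geometry, m = 4.928, N1 = 62, N2 = 40
base radii: r_b1 = 141.411137, r_b2 = 91.232992
tip radii: r_a1 = 156.917376, r_a2 = 102.053952
inv(α') = inv(22.232°) + 2·(-0.158-0.291)·tan α/(62+40) = 0.01712396  ⇒  α' = 20.91370°
a' = a·cos α / cos α' = 251.3280·cos 22.232°/cos 20.91370° = 249.051887
action lengths: √(r_a1²−r_b1²) = 68.014360, √(r_a2²−r_b2²) = 45.733470
base pitch p_b = π·m·cos α = 14.330845
CR = (68.014360 + 45.733470 − 249.051887·sin 20.91370°)/14.330845 = 1.733737
contact ratio ≈ 1.7337

1.7337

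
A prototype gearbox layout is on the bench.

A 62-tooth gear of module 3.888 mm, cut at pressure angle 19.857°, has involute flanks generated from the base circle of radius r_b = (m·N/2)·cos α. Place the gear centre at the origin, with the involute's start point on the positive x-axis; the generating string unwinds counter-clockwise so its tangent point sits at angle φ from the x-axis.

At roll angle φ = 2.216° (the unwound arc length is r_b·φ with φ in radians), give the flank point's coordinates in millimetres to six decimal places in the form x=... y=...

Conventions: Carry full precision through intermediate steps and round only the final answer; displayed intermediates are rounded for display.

single-mesh involute tooth geometry (62T wheel at module 3.888)
pitch radius r_p = m·N/2 = 3.888·62/2 = 120.528000
base radius r_b = r_p·cos α = 120.528000·cos 19.857° = 113.361805
roll angle φ = 2.216° = 0.03867650 rad
x = r_b·(cos φ + φ·sin φ) = 113.446560
y = r_b·(sin φ − φ·cos φ) = 0.002186

x=113.446560 y=0.002186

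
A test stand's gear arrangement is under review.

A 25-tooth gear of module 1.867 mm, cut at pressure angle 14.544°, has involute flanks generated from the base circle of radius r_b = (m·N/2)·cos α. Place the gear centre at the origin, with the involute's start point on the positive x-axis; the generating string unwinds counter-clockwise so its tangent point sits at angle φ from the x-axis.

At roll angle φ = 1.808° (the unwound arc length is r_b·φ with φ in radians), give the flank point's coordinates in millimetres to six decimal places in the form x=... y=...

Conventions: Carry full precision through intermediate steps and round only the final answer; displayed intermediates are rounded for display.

recognized (one wheel, involute flank): single-mesh tooth geometry, m = 1.867, N = 25
pitch radius r_p = m·N/2 = 1.867·25/2 = 23.337500
base radius r_b = r_p·cos α = 23.337500·cos 14.544° = 22.589652
roll angle φ = 1.808° = 0.03155555 rad
x = r_b·(cos φ + φ·sin φ) = 22.600896
y = r_b·(sin φ − φ·cos φ) = 0.000237

x=22.600896 y=0.000237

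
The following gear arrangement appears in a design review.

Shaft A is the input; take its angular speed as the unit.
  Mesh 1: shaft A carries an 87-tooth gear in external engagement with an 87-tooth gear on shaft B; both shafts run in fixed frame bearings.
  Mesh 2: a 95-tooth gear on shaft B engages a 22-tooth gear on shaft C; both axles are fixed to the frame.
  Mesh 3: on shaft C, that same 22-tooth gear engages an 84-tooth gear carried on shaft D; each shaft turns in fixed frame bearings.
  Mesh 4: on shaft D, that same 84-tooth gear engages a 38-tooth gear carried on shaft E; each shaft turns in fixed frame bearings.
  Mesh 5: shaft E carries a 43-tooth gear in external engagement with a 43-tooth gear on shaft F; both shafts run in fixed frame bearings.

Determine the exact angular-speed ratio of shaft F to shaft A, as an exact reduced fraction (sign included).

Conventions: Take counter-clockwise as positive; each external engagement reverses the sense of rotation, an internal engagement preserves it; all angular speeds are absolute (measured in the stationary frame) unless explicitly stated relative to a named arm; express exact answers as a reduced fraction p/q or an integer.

-5/2

class = fixed-axis compound train [5 meshes; 5 ratios multiply, 5 sense flips]
mesh 1 [87T→87T]: running ratio 1, sense −
mesh 2 [95T→22T]: running ratio 95/22, sense +
mesh 3 [22T→84T]: running ratio 95/84, sense −
mesh 4 [84T→38T]: running ratio 5/2, sense +
mesh 5 [43T→43T]: running ratio 5/2, sense −
ω_out/ω_in = -5/2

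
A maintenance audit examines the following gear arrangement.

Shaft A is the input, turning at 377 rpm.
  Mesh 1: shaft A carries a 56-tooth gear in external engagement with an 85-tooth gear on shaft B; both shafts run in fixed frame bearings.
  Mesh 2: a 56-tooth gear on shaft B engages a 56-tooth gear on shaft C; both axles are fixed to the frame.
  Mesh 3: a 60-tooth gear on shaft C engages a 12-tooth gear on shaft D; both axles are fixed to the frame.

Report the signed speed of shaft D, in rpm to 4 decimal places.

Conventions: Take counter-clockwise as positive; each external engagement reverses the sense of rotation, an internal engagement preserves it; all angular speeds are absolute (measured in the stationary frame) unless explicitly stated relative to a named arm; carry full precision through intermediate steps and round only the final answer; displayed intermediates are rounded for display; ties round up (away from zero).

-1241.8824 rpm

recognized (4 fixed axles, 3 meshes): fixed-axis compound train
mesh 1 [56T→85T]: ω = 377.0000×56/85 = 248.3765 rpm, sense flips to −
mesh 2 [56T→56T]: ω = 248.3765×56/56 = 248.3765 rpm, sense flips to +
mesh 3 [60T→12T]: ω = 248.3765×60/12 = 1241.8824 rpm, sense flips to −
signed output speed = -1241.8824 rpm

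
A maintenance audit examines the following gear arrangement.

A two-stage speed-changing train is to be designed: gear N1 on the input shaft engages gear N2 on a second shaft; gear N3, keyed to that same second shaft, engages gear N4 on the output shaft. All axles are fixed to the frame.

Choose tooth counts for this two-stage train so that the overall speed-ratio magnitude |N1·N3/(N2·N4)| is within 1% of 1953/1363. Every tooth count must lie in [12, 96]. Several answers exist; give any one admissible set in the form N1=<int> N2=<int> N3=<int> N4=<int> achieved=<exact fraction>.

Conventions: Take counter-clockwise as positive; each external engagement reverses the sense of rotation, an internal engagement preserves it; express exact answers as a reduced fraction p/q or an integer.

N1=21 N2=29 N3=93 N4=47 achieved=1953/1363

2-stage fixed-axis compound train for ratio 1953/1363
target = 1953/1363 in lowest terms: an exact hit needs N1·N3 = k·1953 and N2·N4 = k·1363 for one integer k, every count in [12, 96]; additionally prefer no 1:1 stage (N1 ≠ N2, N3 ≠ N4)
k = 1: N1·N3 = 1953 = 21·93, N2·N4 = 1363 = 29·47
achieved = 21·93/(29·47) = 1953/1363; |achieved − target| = 0 ≤ 1953/136300 ✓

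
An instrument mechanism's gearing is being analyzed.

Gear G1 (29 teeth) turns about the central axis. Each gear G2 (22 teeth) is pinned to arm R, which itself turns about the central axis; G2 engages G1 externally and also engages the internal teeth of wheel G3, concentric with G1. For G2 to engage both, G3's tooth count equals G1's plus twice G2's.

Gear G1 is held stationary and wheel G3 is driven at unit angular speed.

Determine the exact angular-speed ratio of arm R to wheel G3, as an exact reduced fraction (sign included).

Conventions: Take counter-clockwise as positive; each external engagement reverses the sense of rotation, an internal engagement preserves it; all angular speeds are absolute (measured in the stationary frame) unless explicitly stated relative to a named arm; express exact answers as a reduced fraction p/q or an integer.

topology: planetary set — G1 29T / G2 22T / G3 73T, arm = carrier (Willis)
ring teeth: 29 + 2·22 = 73
29(ω_sun−ω_arm) = −73(ω_ring−ω_arm),  ω_sun = 0, ω_ring = 1
29(0−ω_arm) = −73(1−ω_arm)  ⇒  102·ω_arm = 73  ⇒  ω_arm = 73/102
ω_out/ω_in = 73/102

73/102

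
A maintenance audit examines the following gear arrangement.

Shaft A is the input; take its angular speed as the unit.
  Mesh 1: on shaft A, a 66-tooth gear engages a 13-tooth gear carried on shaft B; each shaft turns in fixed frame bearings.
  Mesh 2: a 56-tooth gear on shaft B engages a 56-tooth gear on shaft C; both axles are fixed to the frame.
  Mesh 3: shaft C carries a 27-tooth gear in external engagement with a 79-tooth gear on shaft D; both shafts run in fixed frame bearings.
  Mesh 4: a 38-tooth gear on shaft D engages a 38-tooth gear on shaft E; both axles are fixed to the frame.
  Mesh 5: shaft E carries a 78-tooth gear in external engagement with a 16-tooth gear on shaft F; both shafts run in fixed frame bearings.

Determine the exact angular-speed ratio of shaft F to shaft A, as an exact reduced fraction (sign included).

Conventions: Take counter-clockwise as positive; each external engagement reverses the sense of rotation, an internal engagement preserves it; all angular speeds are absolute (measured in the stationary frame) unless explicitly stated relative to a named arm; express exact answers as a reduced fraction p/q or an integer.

class = fixed-axis compound train [5 meshes; 5 ratios multiply, 5 sense flips]
mesh 1 [66T→13T]: running ratio 66/13, sense −
mesh 2 [56T→56T]: running ratio 66/13, sense +
mesh 3 [27T→79T]: running ratio 1782/1027, sense −
mesh 4 [38T→38T]: running ratio 1782/1027, sense +
mesh 5 [78T→16T]: running ratio 2673/316, sense −
ω_out/ω_in = -2673/316

-2673/316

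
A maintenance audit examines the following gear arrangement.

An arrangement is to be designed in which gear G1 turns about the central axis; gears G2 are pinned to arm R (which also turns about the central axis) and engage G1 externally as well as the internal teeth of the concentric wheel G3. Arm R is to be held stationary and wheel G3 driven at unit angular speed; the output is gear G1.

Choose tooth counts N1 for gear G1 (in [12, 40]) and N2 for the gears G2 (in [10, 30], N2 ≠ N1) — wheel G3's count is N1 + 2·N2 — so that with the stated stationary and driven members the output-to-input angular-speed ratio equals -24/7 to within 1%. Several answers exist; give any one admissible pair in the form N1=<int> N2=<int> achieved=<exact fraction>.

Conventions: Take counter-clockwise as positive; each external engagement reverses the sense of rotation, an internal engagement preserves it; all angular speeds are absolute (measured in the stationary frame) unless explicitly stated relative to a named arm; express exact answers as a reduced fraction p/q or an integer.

N1=14 N2=17 achieved=-24/7

class = planetary set [ratio -24/7 wanted; Willis about the carrier]
Willis with ω_arm = 0: ω_sun/ω_ring = −N3/N1; set equal to -24/7  ⇒  N3/N1 = −(-24/7) = 24/7
N3 = N1 + 2·N2  ⇒  N2/N1 = (N3/N1 − 1)/2 = (24/7 − 1)/2 = 17/14
smallest multiple with N1 ≥ 12 and N2 ≥ 10: k = 1  ⇒  N1 = 1·14 = 14, N2 = 1·17 = 17 (N1 ≤ 40, N2 ≤ 30, N2 ≠ N1 ✓), N3 = 14 + 2·17 = 48
check: −N3/N1 with N1 = 14, N3 = 48 gives -24/7; |achieved − target| = 0 ≤ 6/175 ✓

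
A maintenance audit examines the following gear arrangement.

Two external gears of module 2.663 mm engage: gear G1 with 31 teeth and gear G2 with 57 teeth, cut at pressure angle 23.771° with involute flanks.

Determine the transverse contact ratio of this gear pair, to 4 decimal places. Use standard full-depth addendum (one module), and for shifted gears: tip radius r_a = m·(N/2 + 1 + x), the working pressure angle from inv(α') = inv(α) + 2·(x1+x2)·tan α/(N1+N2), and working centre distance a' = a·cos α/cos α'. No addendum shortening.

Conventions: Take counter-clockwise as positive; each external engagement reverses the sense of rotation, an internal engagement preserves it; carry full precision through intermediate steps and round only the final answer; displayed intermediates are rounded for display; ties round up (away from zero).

topology: single-mesh involute geometry — m = 2.663, 31T/57T pair
base radii: r_b1 = 37.774759, r_b2 = 69.456814
tip radii: r_a1 = 43.939500, r_a2 = 78.558500
no profile shift: α' = α, a' = a
action lengths: √(r_a1²−r_b1²) = 22.444315, √(r_a2²−r_b2²) = 36.704071
base pitch p_b = π·m·cos α = 7.656316
CR = (22.444315 + 36.704071 − 117.172000·sin 23.77100°)/7.656316 = 1.556681
contact ratio ≈ 1.5567

1.5567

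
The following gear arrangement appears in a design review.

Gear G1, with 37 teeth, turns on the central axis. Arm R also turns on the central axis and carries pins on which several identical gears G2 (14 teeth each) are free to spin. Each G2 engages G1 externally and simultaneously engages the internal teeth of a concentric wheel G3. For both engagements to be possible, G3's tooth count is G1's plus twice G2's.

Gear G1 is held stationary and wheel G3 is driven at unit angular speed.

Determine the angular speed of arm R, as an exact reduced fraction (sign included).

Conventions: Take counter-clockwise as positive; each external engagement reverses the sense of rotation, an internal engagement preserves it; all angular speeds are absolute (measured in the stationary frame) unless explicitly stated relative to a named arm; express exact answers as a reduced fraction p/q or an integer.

65/102

recognized (axles ride arm R): planetary set, 37/14/65 teeth
ring teeth: 37 + 2·14 = 65
37(ω_sun−ω_arm) = −65(ω_ring−ω_arm),  ω_sun = 0, ω_ring = 1
37(0−ω_arm) = −65(1−ω_arm)  ⇒  102·ω_arm = 65  ⇒  ω_arm = 65/102
exact speed ratio = 65/102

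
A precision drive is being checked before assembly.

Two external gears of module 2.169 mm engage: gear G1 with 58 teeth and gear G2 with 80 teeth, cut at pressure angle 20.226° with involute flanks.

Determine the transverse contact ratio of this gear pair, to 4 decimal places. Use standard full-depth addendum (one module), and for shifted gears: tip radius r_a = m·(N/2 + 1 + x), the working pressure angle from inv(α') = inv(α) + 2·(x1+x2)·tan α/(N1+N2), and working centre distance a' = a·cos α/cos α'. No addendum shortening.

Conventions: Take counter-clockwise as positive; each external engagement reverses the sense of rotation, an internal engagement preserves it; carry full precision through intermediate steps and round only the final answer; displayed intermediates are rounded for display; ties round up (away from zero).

class = single-mesh tooth geometry [involute pair 58T × 80T, m = 2.169]
base radii: r_b1 = 59.022288, r_b2 = 81.410052
tip radii: r_a1 = 65.070000, r_a2 = 88.929000
no profile shift: α' = α, a' = a
action lengths: √(r_a1²−r_b1²) = 27.394789, √(r_a2²−r_b2²) = 35.787854
base pitch p_b = π·m·cos α = 6.393931
CR = (27.394789 + 35.787854 − 149.661000·sin 20.22600°)/6.393931 = 1.789390
contact ratio ≈ 1.7894

1.7894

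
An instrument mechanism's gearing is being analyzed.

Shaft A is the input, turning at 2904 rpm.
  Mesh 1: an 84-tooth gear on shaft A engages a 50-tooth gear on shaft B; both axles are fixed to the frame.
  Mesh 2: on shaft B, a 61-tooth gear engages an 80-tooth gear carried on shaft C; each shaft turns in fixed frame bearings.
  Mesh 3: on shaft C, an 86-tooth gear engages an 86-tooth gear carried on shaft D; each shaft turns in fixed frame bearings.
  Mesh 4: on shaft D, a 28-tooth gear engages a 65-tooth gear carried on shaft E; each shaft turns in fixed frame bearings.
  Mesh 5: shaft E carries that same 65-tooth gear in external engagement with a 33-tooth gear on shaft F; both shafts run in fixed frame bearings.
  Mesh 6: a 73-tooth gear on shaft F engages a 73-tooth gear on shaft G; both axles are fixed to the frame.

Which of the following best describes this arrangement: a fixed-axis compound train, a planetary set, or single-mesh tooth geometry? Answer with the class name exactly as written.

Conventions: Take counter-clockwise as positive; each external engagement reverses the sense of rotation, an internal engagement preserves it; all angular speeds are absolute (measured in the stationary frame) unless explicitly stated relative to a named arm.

fixed-axis compound train

topology: fixed-axis compound train — 6 meshes, A→G
classification: fixed-axis compound train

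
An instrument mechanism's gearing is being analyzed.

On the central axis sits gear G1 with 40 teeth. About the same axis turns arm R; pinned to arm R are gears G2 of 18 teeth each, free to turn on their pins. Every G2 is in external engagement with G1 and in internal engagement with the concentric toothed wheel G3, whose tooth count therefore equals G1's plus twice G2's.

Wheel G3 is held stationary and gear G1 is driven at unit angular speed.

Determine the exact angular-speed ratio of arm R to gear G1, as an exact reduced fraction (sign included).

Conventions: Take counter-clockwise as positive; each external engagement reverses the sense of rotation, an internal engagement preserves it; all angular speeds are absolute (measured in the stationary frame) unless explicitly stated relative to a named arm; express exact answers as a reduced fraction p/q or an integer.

planetary set (40T centre, 18T on arm, 76T internal) — Willis relation
ring teeth: 40 + 2·18 = 76
40(ω_sun−ω_arm) = −76(ω_ring−ω_arm),  ω_ring = 0, ω_sun = 1
40(1−ω_arm) = −76(0−ω_arm)  ⇒  116·ω_arm = 40  ⇒  ω_arm = 10/29
ω_out/ω_in = 10/29

10/29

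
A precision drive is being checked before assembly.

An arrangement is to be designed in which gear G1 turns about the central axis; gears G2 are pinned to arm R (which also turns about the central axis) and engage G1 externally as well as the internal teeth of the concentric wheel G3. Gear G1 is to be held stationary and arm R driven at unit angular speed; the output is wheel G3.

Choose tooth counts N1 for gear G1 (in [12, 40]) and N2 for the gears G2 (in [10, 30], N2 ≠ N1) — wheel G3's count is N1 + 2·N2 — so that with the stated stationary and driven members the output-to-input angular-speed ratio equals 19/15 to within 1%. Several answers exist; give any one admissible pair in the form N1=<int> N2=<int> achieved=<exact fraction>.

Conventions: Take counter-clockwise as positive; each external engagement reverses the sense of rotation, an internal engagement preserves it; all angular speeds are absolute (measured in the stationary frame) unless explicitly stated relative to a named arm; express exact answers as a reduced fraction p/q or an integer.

class = planetary set [ratio 19/15 wanted; Willis about the carrier]
Willis with ω_sun = 0: ω_ring/ω_arm = (N1+N3)/N3; set equal to 19/15  ⇒  N3/N1 = 1/(19/15 − 1) = 15/4
N3 = N1 + 2·N2  ⇒  N2/N1 = (N3/N1 − 1)/2 = (15/4 − 1)/2 = 11/8
smallest multiple with N1 ≥ 12 and N2 ≥ 10: k = 2  ⇒  N1 = 2·8 = 16, N2 = 2·11 = 22 (N1 ≤ 40, N2 ≤ 30, N2 ≠ N1 ✓), N3 = 16 + 2·22 = 60
check: (N1+N3)/N3 with N1 = 16, N3 = 60 gives 19/15; |achieved − target| = 0 ≤ 19/1500 ✓

N1=16 N2=22 achieved=19/15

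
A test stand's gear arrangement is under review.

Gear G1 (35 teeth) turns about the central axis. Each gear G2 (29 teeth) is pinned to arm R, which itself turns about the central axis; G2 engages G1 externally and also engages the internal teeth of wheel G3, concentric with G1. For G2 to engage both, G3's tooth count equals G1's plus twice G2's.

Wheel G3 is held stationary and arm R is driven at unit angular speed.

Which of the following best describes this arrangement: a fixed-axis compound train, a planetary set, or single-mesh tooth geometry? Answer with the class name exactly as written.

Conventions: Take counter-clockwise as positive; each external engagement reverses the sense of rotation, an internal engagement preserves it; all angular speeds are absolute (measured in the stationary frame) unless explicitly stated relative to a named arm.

class = planetary set [G3 = 35+2·29 = 93; Willis about the carrier]
classification: planetary set

planetary set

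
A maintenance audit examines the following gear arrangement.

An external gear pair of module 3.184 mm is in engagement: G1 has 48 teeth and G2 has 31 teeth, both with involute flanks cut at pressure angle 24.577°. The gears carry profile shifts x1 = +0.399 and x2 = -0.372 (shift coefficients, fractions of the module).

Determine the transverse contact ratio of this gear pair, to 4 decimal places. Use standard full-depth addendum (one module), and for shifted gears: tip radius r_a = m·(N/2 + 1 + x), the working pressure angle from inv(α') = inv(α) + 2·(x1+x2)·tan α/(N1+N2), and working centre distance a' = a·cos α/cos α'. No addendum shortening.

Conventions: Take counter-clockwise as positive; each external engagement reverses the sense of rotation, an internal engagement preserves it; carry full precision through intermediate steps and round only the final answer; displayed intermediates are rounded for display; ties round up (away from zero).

1.5171

class = single-mesh tooth geometry [involute pair 48T × 31T, m = 3.184]
base radii: r_b1 = 69.492950, r_b2 = 44.880864
tip radii: r_a1 = 80.870416, r_a2 = 51.351552
inv(α') = inv(24.577°) + 2·(+0.399-0.372)·tan α/(48+31) = 0.02871331  ⇒  α' = 24.66230°
a' = a·cos α / cos α' = 125.7680·cos 24.577°/cos 24.66230° = 125.853828
action lengths: √(r_a1²−r_b1²) = 41.361262, √(r_a2²−r_b2²) = 24.953756
base pitch p_b = π·m·cos α = 9.096606
CR = (41.361262 + 24.953756 − 125.853828·sin 24.66230°)/9.096606 = 1.517060
contact ratio ≈ 1.5171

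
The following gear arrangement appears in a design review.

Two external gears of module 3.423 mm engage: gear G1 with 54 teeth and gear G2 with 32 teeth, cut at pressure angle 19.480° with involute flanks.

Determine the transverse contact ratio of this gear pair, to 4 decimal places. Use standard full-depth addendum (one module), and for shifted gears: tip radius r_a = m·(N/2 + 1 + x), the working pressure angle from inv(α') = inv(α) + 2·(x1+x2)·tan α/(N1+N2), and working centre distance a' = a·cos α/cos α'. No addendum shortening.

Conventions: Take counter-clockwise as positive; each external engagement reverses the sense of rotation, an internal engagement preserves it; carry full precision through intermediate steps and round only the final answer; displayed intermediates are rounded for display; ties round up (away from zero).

class = single-mesh tooth geometry [involute pair 54T × 32T, m = 3.423]
base radii: r_b1 = 87.130633, r_b2 = 51.632968
tip radii: r_a1 = 95.844000, r_a2 = 58.191000
no profile shift: α' = α, a' = a
action lengths: √(r_a1²−r_b1²) = 39.929001, √(r_a2²−r_b2²) = 26.837085
base pitch p_b = π·m·cos α = 10.138109
CR = (39.929001 + 26.837085 − 147.189000·sin 19.48000°)/10.138109 = 1.744095
contact ratio ≈ 1.7441

1.7441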